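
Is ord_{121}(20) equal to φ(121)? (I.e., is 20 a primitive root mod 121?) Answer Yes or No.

No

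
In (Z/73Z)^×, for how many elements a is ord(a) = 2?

φ(73) = 73 − 1 = 72 = 2^3 · 3^2.
(Z/73Z)^× is cyclic (|G| = 72); a cyclic group of order m has exactly φ(d) elements of each order d | m, and none otherwise.
2 | 72, and φ(2) = 2 − 1 = 1.

1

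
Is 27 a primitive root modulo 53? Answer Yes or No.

φ(53) = 53 − 1 = 52 = 2^2 · 13.
27 is a primitive root mod 53 iff 27^(φ(53)/q) ≢ 1 for every prime q | φ(53), i.e. q ∈ {2, 13}.
27^26 ≡ 52 (mod 53)  [q = 2: ≢ 1 ✓]
27^4 ≡ 10 (mod 53)  [q = 13: ≢ 1 ✓]
None equal 1, so ord_53(27) = 52: 27 is a primitive root.

Yes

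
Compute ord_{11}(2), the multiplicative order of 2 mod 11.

10

By Lagrange's theorem, ord_11(2) divides φ(11) = 11 − 1 = 10 = 2 · 5.
Divisors of 10: 1, 2, 5, 10.
Evaluate successive powers at the divisors of 10:
2^1 ≡ 2
2^2 ≡ 4
2^5 ≡ 10
2^10 ≡ 1
Hence ord(2) = 10.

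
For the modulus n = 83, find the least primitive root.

2

φ(83) = 83 − 1 = 82 = 2 · 41.
Test candidates g = 2, 3, … against the prime factors q ∈ {2, 41} of φ(83): g is a generator iff g^(82/q) ≢ 1 for every such q.
g = 2: 2^41 ≡ 82; 2^2 ≡ 4 — none is 1, so 2 is a primitive root.
The smallest primitive root modulo 83 is 2.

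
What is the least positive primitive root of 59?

2

φ(59) = 59 − 1 = 58 = 2 · 29.
Test candidates g = 2, 3, … against the prime factors q ∈ {2, 29} of φ(59): g is a generator iff g^(58/q) ≢ 1 for every such q.
g = 2: 2^29 ≡ 58; 2^2 ≡ 4 — none is 1, so 2 is a primitive root.
Hence the least primitive root of 59 is 2.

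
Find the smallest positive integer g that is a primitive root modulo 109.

φ(109) = 109 − 1 = 108 = 2^2 · 3^3.
Test candidates g = 2, 3, … against the prime factors q ∈ {2, 3} of φ(109): g is a generator iff g^(108/q) ≢ 1 for every such q.
g = 2: 2^54 ≡ 108; 2^36 ≡ 1 — hits 1, so not a primitive root.
g = 3: 3^54 ≡ 1 — hits 1, so not a primitive root.
g = 4: 4^54 ≡ 1 — hits 1, so not a primitive root.
g = 5: 5^54 ≡ 1 — hits 1, so not a primitive root.
g = 6: 6^54 ≡ 108; 6^36 ≡ 63 — none is 1, so 6 is a primitive root.
So 6 is the smallest generator of (Z/109Z)^×.

6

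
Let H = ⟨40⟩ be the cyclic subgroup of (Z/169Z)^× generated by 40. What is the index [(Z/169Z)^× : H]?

12

The order of 40 must divide φ(169) = φ(13^2) = 13·(13−1) = 156 = 2^2 · 3 · 13.
Divisors of 156: 1, 2, 3, 4, 6, 12, 13, 26, 39, 52, 78, 156.
Check 40^d mod 169 for each divisor in increasing order:
40^1 ≡ 40 (mod 169)
40^2 ≡ 79 (mod 169)
40^3 ≡ 118 (mod 169)
40^4 ≡ 157 (mod 169)
40^6 ≡ 66 (mod 169)
40^12 ≡ 131 (mod 169)
40^13 ≡ 1 (mod 169) ✓
Thus |⟨40⟩| = ord(40) = 13.
Index = |(Z/169Z)^×| / |⟨40⟩| = 156 / 13 = 12.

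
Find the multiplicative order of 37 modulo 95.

The order of 37 must divide φ(95) = φ(5·19) = (5−1)·(19−1) = 4·18 = 72 = 2^3 · 3^2.
Divisors of 72: 1, 2, 3, 4, 6, 8, 9, 12, 18, 24, 36, 72.
Evaluate successive powers at the divisors of 72:
37^1 ≡ 37 (mod 95)
37^2 ≡ 39 (mod 95)
37^3 ≡ 18 (mod 95)
37^4 ≡ 1 (mod 95) ✓
Therefore the multiplicative order of 37 modulo 95 is 4.

4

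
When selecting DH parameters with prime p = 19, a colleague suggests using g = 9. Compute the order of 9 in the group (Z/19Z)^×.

ord(9) | φ(19) = 19 − 1 = 18 = 2 · 3^2.
Divisors of 18: 1, 2, 3, 6, 9, 18.
Check 9^d mod 19 for each divisor in increasing order:
9^1 ≡ 9 (mod 19)
9^2 ≡ 5 (mod 19)
9^3 ≡ 7 (mod 19)
9^6 ≡ 11 (mod 19)
9^9 ≡ 1 (mod 19) ✓
The smallest such exponent is 9, so the order of 9 is 9.

9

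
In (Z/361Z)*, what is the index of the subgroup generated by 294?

The order of 294 must divide φ(361) = φ(19^2) = 19·(19−1) = 342 = 2 · 3^2 · 19.
Divisors of 342: 1, 2, 3, 6, 9, 18, 19, 38, 57, 114, 171, 342.
Evaluate successive powers at the divisors of 342:
294^1 ≡ 294 (mod 361)
294^2 ≡ 157 (mod 361)
294^3 ≡ 311 (mod 361)
294^6 ≡ 334 (mod 361)
294^9 ≡ 267 (mod 361)
294^18 ≡ 172 (mod 361)
294^19 ≡ 28 (mod 361)
294^38 ≡ 62 (mod 361)
294^57 ≡ 292 (mod 361)
294^114 ≡ 68 (mod 361)
294^171 ≡ 1 (mod 361) ✓
Thus |⟨294⟩| = ord(294) = 171.
[(Z/361Z)^× : ⟨294⟩] = 342/171 = 2.

2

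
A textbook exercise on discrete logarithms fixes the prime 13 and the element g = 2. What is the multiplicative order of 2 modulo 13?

12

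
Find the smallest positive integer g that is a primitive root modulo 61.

2

φ(61) = 61 − 1 = 60 = 2^2 · 3 · 5.
g is a primitive root iff g^(60/q) ≢ 1 (mod 61) for each prime q ∈ {2, 3, 5}.
g = 2: 2^30 ≡ 60; 2^20 ≡ 47; 2^12 ≡ 9 — none is 1, so 2 is a primitive root.
Hence the least primitive root of 61 is 2.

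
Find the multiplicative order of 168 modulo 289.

136

ord(168) | φ(289) = φ(17^2) = 17·(17−1) = 272 = 2^4 · 17.
Divisors of 272: 1, 2, 4, 8, 16, 17, 34, 68, 136, 272.
Evaluate successive powers at the divisors of 272:
168^1 ≡ 168 (mod 289)
168^2 ≡ 191 (mod 289)
168^4 ≡ 67 (mod 289)
168^8 ≡ 154 (mod 289)
168^16 ≡ 18 (mod 289)
168^17 ≡ 134 (mod 289)
168^34 ≡ 38 (mod 289)
168^68 ≡ 288 (mod 289)
168^136 ≡ 1 (mod 289) ✓
The smallest such exponent is 136, so the order of 168 is 136.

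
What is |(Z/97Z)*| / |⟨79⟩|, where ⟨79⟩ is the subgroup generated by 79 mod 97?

6

Since 79 ∈ (Z/97Z)^×, its order divides φ(97) = 97 − 1 = 96 = 2^5 · 3.
Divisors of 96: 1, 2, 3, 4, 6, 8, 12, 16, 24, 32, 48, 96.
Test each divisor d:
79^1 ≡ 79 (mod 97)
79^2 ≡ 33 (mod 97)
79^3 ≡ 85 (mod 97)
79^4 ≡ 22 (mod 97)
79^6 ≡ 47 (mod 97)
79^8 ≡ 96 (mod 97)
79^12 ≡ 75 (mod 97)
79^16 ≡ 1 (mod 97) ✓
So ord_97(79) = 16, hence |⟨79⟩| = 16.
Index = |(Z/97Z)^×| / |⟨79⟩| = 96 / 16 = 6.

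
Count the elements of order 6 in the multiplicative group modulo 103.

φ(103) = 103 − 1 = 102 = 2 · 3 · 17.
(Z/103Z)^× is cyclic (|G| = 102); a cyclic group of order m has exactly φ(d) elements of each order d | m, and none otherwise.
6 = 2 · 3 divides 102, and φ(6) = 2.

2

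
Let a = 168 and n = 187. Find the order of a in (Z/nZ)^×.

40

Since 168 ∈ (Z/187Z)^×, its order divides φ(187) = φ(11·17) = (11−1)·(17−1) = 10·16 = 160 = 2^5 · 5.
Divisors of 160: 1, 2, 4, 5, 8, 10, 16, 20, 32, 40, 80, 160.
Check 168^d mod 187 for each divisor in increasing order:
168^1 ≡ 168 (mod 187)
168^2 ≡ 174 (mod 187)
168^4 ≡ 169 (mod 187)
168^5 ≡ 155 (mod 187)
168^8 ≡ 137 (mod 187)
168^10 ≡ 89 (mod 187)
168^16 ≡ 69 (mod 187)
168^20 ≡ 67 (mod 187)
168^32 ≡ 86 (mod 187)
168^40 ≡ 1 (mod 187) ✓
Therefore the multiplicative order of 168 modulo 187 is 40.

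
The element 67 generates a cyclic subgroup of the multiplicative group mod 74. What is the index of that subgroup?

ord(67) | φ(74) = φ(2)·φ(37) = 1·36 = 36 = 2^2 · 3^2.
Divisors of 36: 1, 2, 3, 4, 6, 9, 12, 18, 36.
Compute 67^d (mod 74) for the divisors d until we hit 1:
67^1 ≡ 67 (mod 74)
67^2 ≡ 49 (mod 74)
67^3 ≡ 27 (mod 74)
67^4 ≡ 33 (mod 74)
67^6 ≡ 63 (mod 74)
67^9 ≡ 73 (mod 74)
67^12 ≡ 47 (mod 74)
67^18 ≡ 1 (mod 74) ✓
The order of 67 is 18, so the subgroup it generates has 18 elements.
[(Z/74Z)^× : ⟨67⟩] = 36/18 = 2.

2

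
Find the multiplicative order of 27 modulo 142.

35

ord(27) | φ(142) = φ(2)·φ(71) = 1·70 = 70 = 2 · 5 · 7.
Divisors of 70: 1, 2, 5, 7, 10, 14, 35, 70.
Test each divisor d:
27^1 ≡ 27 (mod 142)
27^2 ≡ 19 (mod 142)
27^5 ≡ 91 (mod 142)
27^7 ≡ 25 (mod 142)
27^10 ≡ 45 (mod 142)
27^14 ≡ 57 (mod 142)
27^35 ≡ 1 (mod 142) ✓
Therefore the multiplicative order of 27 modulo 142 is 35.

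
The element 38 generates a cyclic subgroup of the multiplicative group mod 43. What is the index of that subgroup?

2

Since 38 ∈ (Z/43Z)^×, its order divides φ(43) = 43 − 1 = 42 = 2 · 3 · 7.
Divisors of 42: 1, 2, 3, 6, 7, 14, 21, 42.
Check 38^d mod 43 for each divisor in increasing order:
38^1 ≡ 38
38^2 ≡ 25
38^3 ≡ 4
38^6 ≡ 16
38^7 ≡ 6
38^14 ≡ 36
38^21 ≡ 1
Thus |⟨38⟩| = ord(38) = 21.
The index is φ(43) / ord(38) = 42 / 21 = 2.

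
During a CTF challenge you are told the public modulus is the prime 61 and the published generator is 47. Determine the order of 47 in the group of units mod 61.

3

Since 47 ∈ (Z/61Z)^×, its order divides φ(61) = 61 − 1 = 60 = 2^2 · 3 · 5.
Divisors of 60: 1, 2, 3, 4, 5, 6, 10, 12, 15, 20, 30, 60.
Compute 47^d (mod 61) for the divisors d until we hit 1:
47^1 ≡ 47
47^2 ≡ 13
47^3 ≡ 1
Therefore the multiplicative order of 47 modulo 61 is 3.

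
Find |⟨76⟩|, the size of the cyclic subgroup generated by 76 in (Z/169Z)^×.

156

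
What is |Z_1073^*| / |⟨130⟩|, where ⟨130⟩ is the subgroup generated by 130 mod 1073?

Since 130 ∈ (Z/1073Z)^×, its order divides φ(1073) = φ(29·37) = (29−1)·(37−1) = 28·36 = 1008 = 2^4 · 3^2 · 7.
Divisors of 1008: 1, 2, 3, 4, 6, 7, 8, 9, 12, 14, 16, 18, 21, 24, 28, 36, 42, 48, 56, 63, 72, 84, 112, 126, 144, 168, 252, 336, 504, 1008.
Check 130^d mod 1073 for each divisor in increasing order:
130^1 ≡ 130 (mod 1073)
130^2 ≡ 805 (mod 1073)
130^3 ≡ 569 (mod 1073)
130^4 ≡ 1006 (mod 1073)
130^6 ≡ 788 (mod 1073)
130^7 ≡ 505 (mod 1073)
130^8 ≡ 197 (mod 1073)
130^9 ≡ 931 (mod 1073)
130^12 ≡ 750 (mod 1073)
130^14 ≡ 724 (mod 1073)
130^16 ≡ 181 (mod 1073)
130^18 ≡ 850 (mod 1073)
130^21 ≡ 800 (mod 1073)
130^24 ≡ 248 (mod 1073)
130^28 ≡ 552 (mod 1073)
130^36 ≡ 371 (mod 1073)
130^42 ≡ 492 (mod 1073)
130^48 ≡ 343 (mod 1073)
130^56 ≡ 1045 (mod 1073)
130^63 ≡ 882 (mod 1073)
130^72 ≡ 297 (mod 1073)
130^84 ≡ 639 (mod 1073)
130^112 ≡ 784 (mod 1073)
130^126 ≡ 1072 (mod 1073)
130^144 ≡ 223 (mod 1073)
130^168 ≡ 581 (mod 1073)
130^252 ≡ 1 (mod 1073) ✓
So ord_1073(130) = 252, hence |⟨130⟩| = 252.
Index = |(Z/1073Z)^×| / |⟨130⟩| = 1008 / 252 = 4.

4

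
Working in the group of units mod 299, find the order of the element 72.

ord(72) | φ(299) = φ(13·23) = (13−1)·(23−1) = 12·22 = 264 = 2^3 · 3 · 11.
Divisors of 264: 1, 2, 3, 4, 6, 8, 11, 12, 22, 24, 33, 44, 66, 88, 132, 264.
Test each divisor d:
72^1 ≡ 72
72^2 ≡ 101
72^3 ≡ 96
72^4 ≡ 35
72^6 ≡ 246
72^8 ≡ 29
72^11 ≡ 93
72^12 ≡ 118
72^22 ≡ 277
72^24 ≡ 170
72^33 ≡ 47
72^44 ≡ 185
72^66 ≡ 116
72^88 ≡ 139
72^132 ≡ 1
So ord_299(72) = 132.

132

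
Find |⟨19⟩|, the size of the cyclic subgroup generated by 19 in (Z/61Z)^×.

The order of 19 must divide φ(61) = 61 − 1 = 60 = 2^2 · 3 · 5.
Divisors of 60: 1, 2, 3, 4, 5, 6, 10, 12, 15, 20, 30, 60.
Evaluate successive powers at the divisors of 60:
19^1 ≡ 19 (mod 61)
19^2 ≡ 56 (mod 61)
19^3 ≡ 27 (mod 61)
19^4 ≡ 25 (mod 61)
19^5 ≡ 48 (mod 61)
19^6 ≡ 58 (mod 61)
19^10 ≡ 47 (mod 61)
19^12 ≡ 9 (mod 61)
19^15 ≡ 60 (mod 61)
19^20 ≡ 13 (mod 61)
19^30 ≡ 1 (mod 61) ✓
The smallest such exponent is 30, so the order of 19 is 30.

30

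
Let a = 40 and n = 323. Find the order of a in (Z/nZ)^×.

144

The order of 40 must divide φ(323) = φ(17·19) = (17−1)·(19−1) = 16·18 = 288 = 2^5 · 3^2.
Divisors of 288: 1, 2, 3, 4, 6, 8, 9, 12, 16, 18, 24, 32, 36, 48, 72, 96, 144, 288.
Test each divisor d:
40^1 ≡ 40 (mod 323)
40^2 ≡ 308 (mod 323)
40^3 ≡ 46 (mod 323)
40^4 ≡ 225 (mod 323)
40^6 ≡ 178 (mod 323)
40^8 ≡ 237 (mod 323)
40^9 ≡ 113 (mod 323)
40^12 ≡ 30 (mod 323)
40^16 ≡ 290 (mod 323)
40^18 ≡ 172 (mod 323)
40^24 ≡ 254 (mod 323)
40^32 ≡ 120 (mod 323)
40^36 ≡ 191 (mod 323)
40^48 ≡ 239 (mod 323)
40^72 ≡ 305 (mod 323)
40^96 ≡ 273 (mod 323)
40^144 ≡ 1 (mod 323) ✓
So ord_323(40) = 144.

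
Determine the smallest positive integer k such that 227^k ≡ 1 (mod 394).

ord(227) | φ(394) = φ(2)·φ(197) = 1·196 = 196 = 2^2 · 7^2.
Divisors of 196: 1, 2, 4, 7, 14, 28, 49, 98, 196.
Compute 227^d (mod 394) for the divisors d until we hit 1:
227^1 ≡ 227
227^2 ≡ 309
227^4 ≡ 133
227^7 ≡ 281
227^14 ≡ 161
227^28 ≡ 311
227^49 ≡ 211
227^98 ≡ 393
227^196 ≡ 1
Hence ord(227) = 196.

196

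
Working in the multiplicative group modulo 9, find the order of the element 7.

The order of 7 must divide φ(9) = φ(3^2) = 3·(3−1) = 6 = 2 · 3.
Divisors of 6: 1, 2, 3, 6.
Evaluate successive powers at the divisors of 6:
7^1 ≡ 7 (mod 9)
7^2 ≡ 4 (mod 9)
7^3 ≡ 1 (mod 9) ✓
The smallest such exponent is 3, so the order of 7 is 3.

3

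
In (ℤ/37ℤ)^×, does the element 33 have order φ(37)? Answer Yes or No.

φ(37) = 37 − 1 = 36 = 2^2 · 3^2.
Test 33^(36/q) mod 37 for each prime factor q of 36:
33^18 ≡ 1 (mod 37)  [q = 2: ≡ 1 ✗]
33^12 ≡ 10 (mod 37)  [q = 3: ≢ 1 ✓]
Since 33^18 ≡ 1, the order of 33 divides 18 < 36, so 33 is not a primitive root.

No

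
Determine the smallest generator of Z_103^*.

φ(103) = 103 − 1 = 102 = 2 · 3 · 17.
Test candidates g = 2, 3, … against the prime factors q ∈ {2, 3, 17} of φ(103): g is a generator iff g^(102/q) ≢ 1 for every such q.
g = 2: 2^51 ≡ 1 — hits 1, so not a primitive root.
g = 3: 3^51 ≡ 102; 3^34 ≡ 1 — hits 1, so not a primitive root.
g = 4: 4^51 ≡ 1 — hits 1, so not a primitive root.
g = 5: 5^51 ≡ 102; 5^34 ≡ 56; 5^6 ≡ 72 — none is 1, so 5 is a primitive root.
So 5 is the smallest generator of (Z/103Z)^×.

5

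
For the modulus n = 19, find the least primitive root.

φ(19) = 19 − 1 = 18 = 2 · 3^2.
g is a primitive root iff g^(18/q) ≢ 1 (mod 19) for each prime q ∈ {2, 3}.
g = 2: 2^9 ≡ 18; 2^6 ≡ 7 — none is 1, so 2 is a primitive root.
The smallest primitive root modulo 19 is 2.

2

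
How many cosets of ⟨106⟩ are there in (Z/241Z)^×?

12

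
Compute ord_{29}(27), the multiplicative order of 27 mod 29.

ord(27) | φ(29) = 29 − 1 = 28 = 2^2 · 7.
Divisors of 28: 1, 2, 4, 7, 14, 28.
Test each divisor d:
27^1 ≡ 27
27^2 ≡ 4
27^4 ≡ 16
27^7 ≡ 17
27^14 ≡ 28
27^28 ≡ 1
The smallest such exponent is 28, so the order of 27 is 28.

28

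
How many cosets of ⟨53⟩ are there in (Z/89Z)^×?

The order of 53 must divide φ(89) = 89 − 1 = 88 = 2^3 · 11.
Divisors of 88: 1, 2, 4, 8, 11, 22, 44, 88.
Evaluate successive powers at the divisors of 88:
53^1 ≡ 53 (mod 89)
53^2 ≡ 50 (mod 89)
53^4 ≡ 8 (mod 89)
53^8 ≡ 64 (mod 89)
53^11 ≡ 55 (mod 89)
53^22 ≡ 88 (mod 89)
53^44 ≡ 1 (mod 89) ✓
The order of 53 is 44, so the subgroup it generates has 44 elements.
Index = |(Z/89Z)^×| / |⟨53⟩| = 88 / 44 = 2.

2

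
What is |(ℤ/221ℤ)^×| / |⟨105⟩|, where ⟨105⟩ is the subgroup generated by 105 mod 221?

The order of 105 must divide φ(221) = φ(13·17) = (13−1)·(17−1) = 12·16 = 192 = 2^6 · 3.
Divisors of 192: 1, 2, 3, 4, 6, 8, 12, 16, 24, 32, 48, 64, 96, 192.
Evaluate successive powers at the divisors of 192:
105^1 ≡ 105 (mod 221)
105^2 ≡ 196 (mod 221)
105^3 ≡ 27 (mod 221)
105^4 ≡ 183 (mod 221)
105^6 ≡ 66 (mod 221)
105^8 ≡ 118 (mod 221)
105^12 ≡ 157 (mod 221)
105^16 ≡ 1 (mod 221) ✓
Thus |⟨105⟩| = ord(105) = 16.
The index is φ(221) / ord(105) = 192 / 16 = 12.

12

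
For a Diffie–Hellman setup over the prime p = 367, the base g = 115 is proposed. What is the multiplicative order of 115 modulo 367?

366

Since 115 ∈ (Z/367Z)^×, its order divides φ(367) = 367 − 1 = 366 = 2 · 3 · 61.
Divisors of 366: 1, 2, 3, 6, 61, 122, 183, 366.
Evaluate successive powers at the divisors of 366:
115^1 ≡ 115 (mod 367)
115^2 ≡ 13 (mod 367)
115^3 ≡ 27 (mod 367)
115^6 ≡ 362 (mod 367)
115^61 ≡ 84 (mod 367)
115^122 ≡ 83 (mod 367)
115^183 ≡ 366 (mod 367)
115^366 ≡ 1 (mod 367) ✓
Therefore the multiplicative order of 115 modulo 367 is 366.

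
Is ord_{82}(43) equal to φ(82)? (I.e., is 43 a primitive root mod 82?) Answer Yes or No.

φ(82) = φ(2)·φ(41) = 1·40 = 40 = 2^3 · 5.
43 is a primitive root mod 82 iff 43^(φ(82)/q) ≢ 1 for every prime q | φ(82), i.e. q ∈ {2, 5}.
43^20 ≡ 1 (mod 82)  [q = 2: ≡ 1 ✗]
43^8 ≡ 51 (mod 82)  [q = 5: ≢ 1 ✓]
The check at q = 2 fails, so 43 generates a proper subgroup.

No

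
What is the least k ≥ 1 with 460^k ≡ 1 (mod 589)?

18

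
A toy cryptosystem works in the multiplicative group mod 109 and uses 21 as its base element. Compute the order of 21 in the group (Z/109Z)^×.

27

By Lagrange's theorem, ord_109(21) divides φ(109) = 109 − 1 = 108 = 2^2 · 3^3.
Divisors of 108: 1, 2, 3, 4, 6, 9, 12, 18, 27, 36, 54, 108.
Evaluate successive powers at the divisors of 108:
21^1 ≡ 21 (mod 109)
21^2 ≡ 5 (mod 109)
21^3 ≡ 105 (mod 109)
21^4 ≡ 25 (mod 109)
21^6 ≡ 16 (mod 109)
21^9 ≡ 45 (mod 109)
21^12 ≡ 38 (mod 109)
21^18 ≡ 63 (mod 109)
21^27 ≡ 1 (mod 109) ✓
So ord_109(21) = 27.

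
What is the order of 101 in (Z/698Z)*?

ord(101) | φ(698) = φ(2)·φ(349) = 1·348 = 348 = 2^2 · 3 · 29.
Divisors of 348: 1, 2, 3, 4, 6, 12, 29, 58, 87, 116, 174, 348.
Compute 101^d (mod 698) for the divisors d until we hit 1:
101^1 ≡ 101
101^2 ≡ 429
101^3 ≡ 53
101^4 ≡ 467
101^6 ≡ 17
101^12 ≡ 289
101^29 ≡ 485
101^58 ≡ 697
101^87 ≡ 213
101^116 ≡ 1
So ord_698(101) = 116.

116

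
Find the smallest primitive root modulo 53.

φ(53) = 53 − 1 = 52 = 2^2 · 13.
Test candidates g = 2, 3, … against the prime factors q ∈ {2, 13} of φ(53): g is a generator iff g^(52/q) ≢ 1 for every such q.
g = 2: 2^26 ≡ 52; 2^4 ≡ 16 — none is 1, so 2 is a primitive root.
So 2 is the smallest generator of (Z/53Z)^×.

2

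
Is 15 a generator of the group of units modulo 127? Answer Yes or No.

No

φ(127) = 127 − 1 = 126 = 2 · 3^2 · 7.
Test 15^(126/q) mod 127 for each prime factor q of 126:
15^63 ≡ 1 (mod 127)  [q = 2: ≡ 1 ✗]
15^42 ≡ 107 (mod 127)  [q = 3: ≢ 1 ✓]
15^18 ≡ 2 (mod 127)  [q = 7: ≢ 1 ✓]
The check at q = 2 fails, so 15 generates a proper subgroup.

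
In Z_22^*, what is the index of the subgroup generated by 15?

2

The order of 15 must divide φ(22) = φ(2)·φ(11) = 1·10 = 10 = 2 · 5.
Divisors of 10: 1, 2, 5, 10.
Test each divisor d:
15^1 ≡ 15
15^2 ≡ 5
15^5 ≡ 1
Thus |⟨15⟩| = ord(15) = 5.
Index = |(Z/22Z)^×| / |⟨15⟩| = 10 / 5 = 2.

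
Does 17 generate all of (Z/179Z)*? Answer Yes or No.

No

φ(179) = 179 − 1 = 178 = 2 · 89.
17 is a primitive root mod 179 iff 17^(φ(179)/q) ≢ 1 for every prime q | φ(179), i.e. q ∈ {2, 89}.
17^89 ≡ 1 (mod 179)  [q = 2: ≡ 1 ✗]
17^2 ≡ 110 (mod 179)  [q = 89: ≢ 1 ✓]
The check at q = 2 fails, so 17 generates a proper subgroup.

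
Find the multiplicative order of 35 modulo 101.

100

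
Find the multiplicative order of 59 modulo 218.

108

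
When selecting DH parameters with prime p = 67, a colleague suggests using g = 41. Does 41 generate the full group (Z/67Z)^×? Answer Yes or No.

Yes

φ(67) = 67 − 1 = 66 = 2 · 3 · 11.
It suffices to check that the order of 41 is not a proper divisor of 66: compute 41^(66/q) for q ∈ {2, 3, 11}.
41^33 ≡ 66 (mod 67)  [q = 2: ≢ 1 ✓]
41^22 ≡ 29 (mod 67)  [q = 3: ≢ 1 ✓]
41^6 ≡ 15 (mod 67)  [q = 11: ≢ 1 ✓]
Every test exponent gives a nontrivial residue, hence 41 generates the full group.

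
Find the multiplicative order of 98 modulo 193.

ord(98) | φ(193) = 193 − 1 = 192 = 2^6 · 3.
Divisors of 192: 1, 2, 3, 4, 6, 8, 12, 16, 24, 32, 48, 64, 96, 192.
Evaluate successive powers at the divisors of 192:
98^1 ≡ 98 (mod 193)
98^2 ≡ 147 (mod 193)
98^3 ≡ 124 (mod 193)
98^4 ≡ 186 (mod 193)
98^6 ≡ 129 (mod 193)
98^8 ≡ 49 (mod 193)
98^12 ≡ 43 (mod 193)
98^16 ≡ 85 (mod 193)
98^24 ≡ 112 (mod 193)
98^32 ≡ 84 (mod 193)
98^48 ≡ 192 (mod 193)
98^64 ≡ 108 (mod 193)
98^96 ≡ 1 (mod 193) ✓
Therefore the multiplicative order of 98 modulo 193 is 96.

96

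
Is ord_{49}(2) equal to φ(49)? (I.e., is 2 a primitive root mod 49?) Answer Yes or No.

No

φ(49) = φ(7^2) = 7·(7−1) = 42 = 2 · 3 · 7.
It suffices to check that the order of 2 is not a proper divisor of 42: compute 2^(42/q) for q ∈ {2, 3, 7}.
2^21 ≡ 1 (mod 49)  [q = 2: ≡ 1 ✗]
2^14 ≡ 18 (mod 49)  [q = 3: ≢ 1 ✓]
2^6 ≡ 15 (mod 49)  [q = 7: ≢ 1 ✓]
The check at q = 2 fails, so 2 generates a proper subgroup.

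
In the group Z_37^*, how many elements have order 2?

1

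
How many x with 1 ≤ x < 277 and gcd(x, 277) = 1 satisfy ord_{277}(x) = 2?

φ(277) = 277 − 1 = 276 = 2^2 · 3 · 23.
(Z/277Z)^× is cyclic (|G| = 276); a cyclic group of order m has exactly φ(d) elements of each order d | m, and none otherwise.
2 | 276, and φ(2) = 2 − 1 = 1.

1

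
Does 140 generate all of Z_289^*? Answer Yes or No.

φ(289) = φ(17^2) = 17·(17−1) = 272 = 2^4 · 17.
An element g generates (Z/289Z)^× iff g^(272/q) ≢ 1 (mod 289) for each prime q ∈ {2, 17}.
140^136 ≡ 1 (mod 289)  [q = 2: ≡ 1 ✗]
140^16 ≡ 120 (mod 289)  [q = 17: ≢ 1 ✓]
140^136 ≡ 1 shows ord(140) | 136, strictly less than φ(289); not a primitive root.

No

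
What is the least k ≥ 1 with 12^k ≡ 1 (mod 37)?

9

The order of 12 must divide φ(37) = 37 − 1 = 36 = 2^2 · 3^2.
Divisors of 36: 1, 2, 3, 4, 6, 9, 12, 18, 36.
Check 12^d mod 37 for each divisor in increasing order:
12^1 ≡ 12 (mod 37)
12^2 ≡ 33 (mod 37)
12^3 ≡ 26 (mod 37)
12^4 ≡ 16 (mod 37)
12^6 ≡ 10 (mod 37)
12^9 ≡ 1 (mod 37) ✓
Hence ord(12) = 9.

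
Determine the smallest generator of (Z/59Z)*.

φ(59) = 59 − 1 = 58 = 2 · 29.
Test candidates g = 2, 3, … against the prime factors q ∈ {2, 29} of φ(59): g is a generator iff g^(58/q) ≢ 1 for every such q.
g = 2: 2^29 ≡ 58; 2^2 ≡ 4 — none is 1, so 2 is a primitive root.
Hence the least primitive root of 59 is 2.

2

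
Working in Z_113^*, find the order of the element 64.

14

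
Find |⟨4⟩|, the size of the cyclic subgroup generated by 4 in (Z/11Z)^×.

5

By Lagrange's theorem, ord_11(4) divides φ(11) = 11 − 1 = 10 = 2 · 5.
Divisors of 10: 1, 2, 5, 10.
Test each divisor d:
4^1 ≡ 4 (mod 11)
4^2 ≡ 5 (mod 11)
4^5 ≡ 1 (mod 11) ✓
So ord_11(4) = 5.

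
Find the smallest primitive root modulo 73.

5

φ(73) = 73 − 1 = 72 = 2^3 · 3^2.
Test candidates g = 2, 3, … against the prime factors q ∈ {2, 3} of φ(73): g is a generator iff g^(72/q) ≢ 1 for every such q.
g = 2: 2^36 ≡ 1 — hits 1, so not a primitive root.
g = 3: 3^36 ≡ 1 — hits 1, so not a primitive root.
g = 4: 4^36 ≡ 1 — hits 1, so not a primitive root.
g = 5: 5^36 ≡ 72; 5^24 ≡ 8 — none is 1, so 5 is a primitive root.
Hence the least primitive root of 73 is 5.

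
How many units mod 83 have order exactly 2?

1

φ(83) = 83 − 1 = 82 = 2 · 41.
Since (Z/83Z)^× is cyclic of order 82, the number of elements of order d is φ(d) when d | 82 and 0 otherwise.
2 | 82, and φ(2) = 2 − 1 = 1.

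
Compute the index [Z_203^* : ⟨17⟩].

The order of 17 must divide φ(203) = φ(7·29) = (7−1)·(29−1) = 6·28 = 168 = 2^3 · 3 · 7.
Divisors of 168: 1, 2, 3, 4, 6, 7, 8, 12, 14, 21, 24, 28, 42, 56, 84, 168.
Evaluate successive powers at the divisors of 168:
17^1 ≡ 17 (mod 203)
17^2 ≡ 86 (mod 203)
17^3 ≡ 41 (mod 203)
17^4 ≡ 88 (mod 203)
17^6 ≡ 57 (mod 203)
17^7 ≡ 157 (mod 203)
17^8 ≡ 30 (mod 203)
17^12 ≡ 1 (mod 203) ✓
The order of 17 is 12, so the subgroup it generates has 12 elements.
Index = |(Z/203Z)^×| / |⟨17⟩| = 168 / 12 = 14.

14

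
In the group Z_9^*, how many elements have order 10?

0

φ(9) = φ(3^2) = 3·(3−1) = 6 = 2 · 3.
In a cyclic group of order 6, there are φ(d) elements of order d for each divisor d of 6, and zero for non-divisors.
Here 6 is not a multiple of 10, so there are no elements of order 10.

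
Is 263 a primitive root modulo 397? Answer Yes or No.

φ(397) = 397 − 1 = 396 = 2^2 · 3^2 · 11.
An element g generates (Z/397Z)^× iff g^(396/q) ≢ 1 (mod 397) for each prime q ∈ {2, 3, 11}.
263^198 ≡ 396 (mod 397)  [q = 2: ≢ 1 ✓]
263^132 ≡ 34 (mod 397)  [q = 3: ≢ 1 ✓]
263^36 ≡ 273 (mod 397)  [q = 11: ≢ 1 ✓]
None equal 1, so ord_397(263) = 396: 263 is a primitive root.

Yes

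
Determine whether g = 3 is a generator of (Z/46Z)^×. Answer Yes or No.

No

φ(46) = φ(2)·φ(23) = 1·22 = 22 = 2 · 11.
Test 3^(22/q) mod 46 for each prime factor q of 22:
3^11 ≡ 1 (mod 46)  [q = 2: ≡ 1 ✗]
3^2 ≡ 9 (mod 46)  [q = 11: ≢ 1 ✓]
3^11 ≡ 1 shows ord(3) | 11, strictly less than φ(46); not a primitive root.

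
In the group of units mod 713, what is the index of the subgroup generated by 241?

By Lagrange's theorem, ord_713(241) divides φ(713) = φ(23·31) = (23−1)·(31−1) = 22·30 = 660 = 2^2 · 3 · 5 · 11.
Divisors of 660: 1, 2, 3, 4, 5, 6, 10, 11, 12, 15, 20, 22, 30, 33, 44, 55, 60, 66, 110, 132, 165, 220, 330, 660.
Test each divisor d:
241^1 ≡ 241 (mod 713)
241^2 ≡ 328 (mod 713)
241^3 ≡ 618 (mod 713)
241^4 ≡ 634 (mod 713)
241^5 ≡ 212 (mod 713)
241^6 ≡ 469 (mod 713)
241^10 ≡ 25 (mod 713)
241^11 ≡ 321 (mod 713)
241^12 ≡ 357 (mod 713)
241^15 ≡ 309 (mod 713)
241^20 ≡ 625 (mod 713)
241^22 ≡ 369 (mod 713)
241^30 ≡ 652 (mod 713)
241^33 ≡ 91 (mod 713)
241^44 ≡ 691 (mod 713)
241^55 ≡ 68 (mod 713)
241^60 ≡ 156 (mod 713)
241^66 ≡ 438 (mod 713)
241^110 ≡ 346 (mod 713)
241^132 ≡ 47 (mod 713)
241^165 ≡ 712 (mod 713)
241^220 ≡ 645 (mod 713)
241^330 ≡ 1 (mod 713) ✓
Thus |⟨241⟩| = ord(241) = 330.
The index is φ(713) / ord(241) = 660 / 330 = 2.

2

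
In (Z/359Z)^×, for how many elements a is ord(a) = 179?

φ(359) = 359 − 1 = 358 = 2 · 179.
(Z/359Z)^× is cyclic (|G| = 358); a cyclic group of order m has exactly φ(d) elements of each order d | m, and none otherwise.
179 | 358, and φ(179) = 179 − 1 = 178.

178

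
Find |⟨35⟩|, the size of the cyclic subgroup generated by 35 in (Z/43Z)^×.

7

ord(35) | φ(43) = 43 − 1 = 42 = 2 · 3 · 7.
Divisors of 42: 1, 2, 3, 6, 7, 14, 21, 42.
Check 35^d mod 43 for each divisor in increasing order:
35^1 ≡ 35 (mod 43)
35^2 ≡ 21 (mod 43)
35^3 ≡ 4 (mod 43)
35^6 ≡ 16 (mod 43)
35^7 ≡ 1 (mod 43) ✓
Hence ord(35) = 7.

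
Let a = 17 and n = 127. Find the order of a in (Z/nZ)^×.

63

By Lagrange's theorem, ord_127(17) divides φ(127) = 127 − 1 = 126 = 2 · 3^2 · 7.
Divisors of 126: 1, 2, 3, 6, 7, 9, 14, 18, 21, 42, 63, 126.
Check 17^d mod 127 for each divisor in increasing order:
17^1 ≡ 17
17^2 ≡ 35
17^3 ≡ 87
17^6 ≡ 76
17^7 ≡ 22
17^9 ≡ 8
17^14 ≡ 103
17^18 ≡ 64
17^21 ≡ 107
17^42 ≡ 19
17^63 ≡ 1
Hence ord(17) = 63.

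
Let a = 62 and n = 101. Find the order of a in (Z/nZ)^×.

20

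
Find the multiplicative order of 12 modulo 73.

36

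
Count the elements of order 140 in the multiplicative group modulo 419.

0

φ(419) = 419 − 1 = 418 = 2 · 11 · 19.
(Z/419Z)^× is cyclic (|G| = 418); a cyclic group of order m has exactly φ(d) elements of each order d | m, and none otherwise.
Since 140 ∤ 418, the count is 0.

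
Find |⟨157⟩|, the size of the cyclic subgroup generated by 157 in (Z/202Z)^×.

Since 157 ∈ (Z/202Z)^×, its order divides φ(202) = φ(2)·φ(101) = 1·100 = 100 = 2^2 · 5^2.
Divisors of 100: 1, 2, 4, 5, 10, 20, 25, 50, 100.
Test each divisor d:
157^1 ≡ 157
157^2 ≡ 5
157^4 ≡ 25
157^5 ≡ 87
157^10 ≡ 95
157^20 ≡ 137
157^25 ≡ 1
Hence ord(157) = 25.

25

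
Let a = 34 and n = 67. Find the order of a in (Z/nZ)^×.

66

Since 34 ∈ (Z/67Z)^×, its order divides φ(67) = 67 − 1 = 66 = 2 · 3 · 11.
Divisors of 66: 1, 2, 3, 6, 11, 22, 33, 66.
Compute 34^d (mod 67) for the divisors d until we hit 1:
34^1 ≡ 34 (mod 67)
34^2 ≡ 17 (mod 67)
34^3 ≡ 42 (mod 67)
34^6 ≡ 22 (mod 67)
34^11 ≡ 30 (mod 67)
34^22 ≡ 29 (mod 67)
34^33 ≡ 66 (mod 67)
34^66 ≡ 1 (mod 67) ✓
So ord_67(34) = 66.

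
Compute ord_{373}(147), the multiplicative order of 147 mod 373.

Since 147 ∈ (Z/373Z)^×, its order divides φ(373) = 373 − 1 = 372 = 2^2 · 3 · 31.
Divisors of 372: 1, 2, 3, 4, 6, 12, 31, 62, 93, 124, 186, 372.
Check 147^d mod 373 for each divisor in increasing order:
147^1 ≡ 147 (mod 373)
147^2 ≡ 348 (mod 373)
147^3 ≡ 55 (mod 373)
147^4 ≡ 252 (mod 373)
147^6 ≡ 41 (mod 373)
147^12 ≡ 189 (mod 373)
147^31 ≡ 89 (mod 373)
147^62 ≡ 88 (mod 373)
147^93 ≡ 372 (mod 373)
147^124 ≡ 284 (mod 373)
147^186 ≡ 1 (mod 373) ✓
The smallest such exponent is 186, so the order of 147 is 186.

186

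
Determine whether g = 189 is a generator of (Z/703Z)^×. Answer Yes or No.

No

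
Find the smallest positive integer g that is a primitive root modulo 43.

3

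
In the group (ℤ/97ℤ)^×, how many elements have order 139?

0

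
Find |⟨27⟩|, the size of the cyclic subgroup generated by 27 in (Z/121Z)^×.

5

The order of 27 must divide φ(121) = φ(11^2) = 11·(11−1) = 110 = 2 · 5 · 11.
Divisors of 110: 1, 2, 5, 10, 11, 22, 55, 110.
Compute 27^d (mod 121) for the divisors d until we hit 1:
27^1 ≡ 27
27^2 ≡ 3
27^5 ≡ 1
So ord_121(27) = 5.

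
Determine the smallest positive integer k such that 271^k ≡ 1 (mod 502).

5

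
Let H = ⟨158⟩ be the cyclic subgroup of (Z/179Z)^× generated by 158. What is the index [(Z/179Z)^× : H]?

2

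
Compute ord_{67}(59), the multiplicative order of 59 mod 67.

11

By Lagrange's theorem, ord_67(59) divides φ(67) = 67 − 1 = 66 = 2 · 3 · 11.
Divisors of 66: 1, 2, 3, 6, 11, 22, 33, 66.
Test each divisor d:
59^1 ≡ 59
59^2 ≡ 64
59^3 ≡ 24
59^6 ≡ 40
59^11 ≡ 1
The smallest such exponent is 11, so the order of 59 is 11.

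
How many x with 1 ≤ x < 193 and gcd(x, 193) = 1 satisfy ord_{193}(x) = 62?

φ(193) = 193 − 1 = 192 = 2^6 · 3.
(Z/193Z)^× is cyclic (|G| = 192); a cyclic group of order m has exactly φ(d) elements of each order d | m, and none otherwise.
62 does not divide 192, so no element of (Z/193Z)^× has order 62.

0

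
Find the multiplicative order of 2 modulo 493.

ord(2) | φ(493) = φ(17·29) = (17−1)·(29−1) = 16·28 = 448 = 2^6 · 7.
Divisors of 448: 1, 2, 4, 7, 8, 14, 16, 28, 32, 56, 64, 112, 224, 448.
Test each divisor d:
2^1 ≡ 2
2^2 ≡ 4
2^4 ≡ 16
2^7 ≡ 128
2^8 ≡ 256
2^14 ≡ 115
2^16 ≡ 460
2^28 ≡ 407
2^32 ≡ 103
2^56 ≡ 1
So ord_493(2) = 56.

56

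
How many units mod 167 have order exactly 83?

82

φ(167) = 167 − 1 = 166 = 2 · 83.
Since (Z/167Z)^× is cyclic of order 166, the number of elements of order d is φ(d) when d | 166 and 0 otherwise.
83 | 166, and φ(83) = 83 − 1 = 82.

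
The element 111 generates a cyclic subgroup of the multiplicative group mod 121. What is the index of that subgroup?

The order of 111 must divide φ(121) = φ(11^2) = 11·(11−1) = 110 = 2 · 5 · 11.
Divisors of 110: 1, 2, 5, 10, 11, 22, 55, 110.
Compute 111^d (mod 121) for the divisors d until we hit 1:
111^1 ≡ 111 (mod 121)
111^2 ≡ 100 (mod 121)
111^5 ≡ 67 (mod 121)
111^10 ≡ 12 (mod 121)
111^11 ≡ 1 (mod 121) ✓
Thus |⟨111⟩| = ord(111) = 11.
Index = |(Z/121Z)^×| / |⟨111⟩| = 110 / 11 = 10.

10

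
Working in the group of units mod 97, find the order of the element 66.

Since 66 ∈ (Z/97Z)^×, its order divides φ(97) = 97 − 1 = 96 = 2^5 · 3.
Divisors of 96: 1, 2, 3, 4, 6, 8, 12, 16, 24, 32, 48, 96.
Test each divisor d:
66^1 ≡ 66
66^2 ≡ 88
66^3 ≡ 85
66^4 ≡ 81
66^6 ≡ 47
66^8 ≡ 62
66^12 ≡ 75
66^16 ≡ 61
66^24 ≡ 96
66^32 ≡ 35
66^48 ≡ 1
Hence ord(66) = 48.

48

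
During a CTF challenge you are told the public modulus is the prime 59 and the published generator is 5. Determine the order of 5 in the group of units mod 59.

29

By Lagrange's theorem, ord_59(5) divides φ(59) = 59 − 1 = 58 = 2 · 29.
Divisors of 58: 1, 2, 29, 58.
Check 5^d mod 59 for each divisor in increasing order:
5^1 ≡ 5
5^2 ≡ 25
5^29 ≡ 1
Hence ord(5) = 29.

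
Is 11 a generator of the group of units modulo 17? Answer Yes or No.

Yes

φ(17) = 17 − 1 = 16 = 2^4.
Test 11^(16/q) mod 17 for each prime factor q of 16:
11^8 ≡ 16 (mod 17)  [q = 2: ≢ 1 ✓]
Every test exponent gives a nontrivial residue, hence 11 generates the full group.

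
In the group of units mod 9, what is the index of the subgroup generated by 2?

1

The order of 2 must divide φ(9) = φ(3^2) = 3·(3−1) = 6 = 2 · 3.
Divisors of 6: 1, 2, 3, 6.
Evaluate successive powers at the divisors of 6:
2^1 ≡ 2
2^2 ≡ 4
2^3 ≡ 8
2^6 ≡ 1
The order of 2 is 6, so the subgroup it generates has 6 elements.
Index = |(Z/9Z)^×| / |⟨2⟩| = 6 / 6 = 1.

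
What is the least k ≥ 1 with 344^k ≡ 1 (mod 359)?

358

By Lagrange's theorem, ord_359(344) divides φ(359) = 359 − 1 = 358 = 2 · 179.
Divisors of 358: 1, 2, 179, 358.
Compute 344^d (mod 359) for the divisors d until we hit 1:
344^1 ≡ 344 (mod 359)
344^2 ≡ 225 (mod 359)
344^179 ≡ 358 (mod 359)
344^358 ≡ 1 (mod 359) ✓
Therefore the multiplicative order of 344 modulo 359 is 358.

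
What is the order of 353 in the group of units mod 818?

By Lagrange's theorem, ord_818(353) divides φ(818) = φ(2)·φ(409) = 1·408 = 408 = 2^3 · 3 · 17.
Divisors of 408: 1, 2, 3, 4, 6, 8, 12, 17, 24, 34, 51, 68, 102, 136, 204, 408.
Test each divisor d:
353^1 ≡ 353
353^2 ≡ 273
353^3 ≡ 663
353^4 ≡ 91
353^6 ≡ 303
353^8 ≡ 101
353^12 ≡ 193
353^17 ≡ 117
353^24 ≡ 439
353^34 ≡ 601
353^51 ≡ 787
353^68 ≡ 463
353^102 ≡ 143
353^136 ≡ 53
353^204 ≡ 817
353^408 ≡ 1
Hence ord(353) = 408.

408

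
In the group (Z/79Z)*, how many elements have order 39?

φ(79) = 79 − 1 = 78 = 2 · 3 · 13.
(Z/79Z)^× is cyclic (|G| = 78); a cyclic group of order m has exactly φ(d) elements of each order d | m, and none otherwise.
39 = 3 · 13 divides 78, and φ(39) = 24.

24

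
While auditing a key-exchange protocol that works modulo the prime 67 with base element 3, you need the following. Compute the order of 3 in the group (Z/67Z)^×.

Since 3 ∈ (Z/67Z)^×, its order divides φ(67) = 67 − 1 = 66 = 2 · 3 · 11.
Divisors of 66: 1, 2, 3, 6, 11, 22, 33, 66.
Compute 3^d (mod 67) for the divisors d until we hit 1:
3^1 ≡ 3 (mod 67)
3^2 ≡ 9 (mod 67)
3^3 ≡ 27 (mod 67)
3^6 ≡ 59 (mod 67)
3^11 ≡ 66 (mod 67)
3^22 ≡ 1 (mod 67) ✓
Therefore the multiplicative order of 3 modulo 67 is 22.

22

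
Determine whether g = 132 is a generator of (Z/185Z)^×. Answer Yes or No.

No

185 = 5 · 37 is a product of two distinct odd primes, so (Z/185Z)^× ≅ (Z/5Z)^× × (Z/37Z)^× is not cyclic.
No primitive root modulo 185 exists; in particular 132 is not one.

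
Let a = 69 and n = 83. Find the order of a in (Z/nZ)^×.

ord(69) | φ(83) = 83 − 1 = 82 = 2 · 41.
Divisors of 82: 1, 2, 41, 82.
Check 69^d mod 83 for each divisor in increasing order:
69^1 ≡ 69 (mod 83)
69^2 ≡ 30 (mod 83)
69^41 ≡ 1 (mod 83) ✓
So ord_83(69) = 41.

41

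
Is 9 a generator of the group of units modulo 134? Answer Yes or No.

φ(134) = φ(2)·φ(67) = 1·66 = 66 = 2 · 3 · 11.
9 is a primitive root mod 134 iff 9^(φ(134)/q) ≢ 1 for every prime q | φ(134), i.e. q ∈ {2, 3, 11}.
9^33 ≡ 1 (mod 134)  [q = 2: ≡ 1 ✗]
9^22 ≡ 1 (mod 134)  [q = 3: ≡ 1 ✗]
9^6 ≡ 131 (mod 134)  [q = 11: ≢ 1 ✓]
The check at q = 2 fails, so 9 generates a proper subgroup.

No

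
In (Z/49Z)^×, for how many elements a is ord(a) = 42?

12

φ(49) = φ(7^2) = 7·(7−1) = 42 = 2 · 3 · 7.
In a cyclic group of order 42, there are φ(d) elements of order d for each divisor d of 42, and zero for non-divisors.
42 = 2 · 3 · 7 divides 42, and φ(42) = 12.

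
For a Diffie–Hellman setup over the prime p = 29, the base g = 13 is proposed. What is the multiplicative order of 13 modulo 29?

14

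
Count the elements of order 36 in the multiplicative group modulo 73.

12

φ(73) = 73 − 1 = 72 = 2^3 · 3^2.
In a cyclic group of order 72, there are φ(d) elements of order d for each divisor d of 72, and zero for non-divisors.
36 = 2^2 · 3^2 divides 72, and φ(36) = 12.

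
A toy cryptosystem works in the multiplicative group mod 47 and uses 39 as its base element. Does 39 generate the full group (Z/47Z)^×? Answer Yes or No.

Yes

φ(47) = 47 − 1 = 46 = 2 · 23.
39 is a primitive root mod 47 iff 39^(φ(47)/q) ≢ 1 for every prime q | φ(47), i.e. q ∈ {2, 23}.
39^23 ≡ 46 (mod 47)  [q = 2: ≢ 1 ✓]
39^2 ≡ 17 (mod 47)  [q = 23: ≢ 1 ✓]
None equal 1, so ord_47(39) = 46: 39 is a primitive root.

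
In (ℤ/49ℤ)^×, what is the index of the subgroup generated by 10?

1

By Lagrange's theorem, ord_49(10) divides φ(49) = φ(7^2) = 7·(7−1) = 42 = 2 · 3 · 7.
Divisors of 42: 1, 2, 3, 6, 7, 14, 21, 42.
Test each divisor d:
10^1 ≡ 10
10^2 ≡ 2
10^3 ≡ 20
10^6 ≡ 8
10^7 ≡ 31
10^14 ≡ 30
10^21 ≡ 48
10^42 ≡ 1
The order of 10 is 42, so the subgroup it generates has 42 elements.
[(Z/49Z)^× : ⟨10⟩] = 42/42 = 1.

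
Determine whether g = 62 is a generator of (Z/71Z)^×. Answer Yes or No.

Yes

φ(71) = 71 − 1 = 70 = 2 · 5 · 7.
62 is a primitive root mod 71 iff 62^(φ(71)/q) ≢ 1 for every prime q | φ(71), i.e. q ∈ {2, 5, 7}.
62^35 ≡ 70 (mod 71)  [q = 2: ≢ 1 ✓]
62^14 ≡ 5 (mod 71)  [q = 5: ≢ 1 ✓]
62^10 ≡ 32 (mod 71)  [q = 7: ≢ 1 ✓]
None equal 1, so ord_71(62) = 70: 62 is a primitive root.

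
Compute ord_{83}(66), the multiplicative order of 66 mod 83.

82

By Lagrange's theorem, ord_83(66) divides φ(83) = 83 − 1 = 82 = 2 · 41.
Divisors of 82: 1, 2, 41, 82.
Check 66^d mod 83 for each divisor in increasing order:
66^1 ≡ 66
66^2 ≡ 40
66^41 ≡ 82
66^82 ≡ 1
Therefore the multiplicative order of 66 modulo 83 is 82.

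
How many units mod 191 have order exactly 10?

φ(191) = 191 − 1 = 190 = 2 · 5 · 19.
(Z/191Z)^× is cyclic (|G| = 190); a cyclic group of order m has exactly φ(d) elements of each order d | m, and none otherwise.
10 = 2 · 5 divides 190, and φ(10) = 4.

4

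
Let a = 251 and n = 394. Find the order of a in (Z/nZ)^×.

49

ord(251) | φ(394) = φ(2)·φ(197) = 1·196 = 196 = 2^2 · 7^2.
Divisors of 196: 1, 2, 4, 7, 14, 28, 49, 98, 196.
Evaluate successive powers at the divisors of 196:
251^1 ≡ 251 (mod 394)
251^2 ≡ 355 (mod 394)
251^4 ≡ 339 (mod 394)
251^7 ≡ 191 (mod 394)
251^14 ≡ 233 (mod 394)
251^28 ≡ 311 (mod 394)
251^49 ≡ 1 (mod 394) ✓
The smallest such exponent is 49, so the order of 251 is 49.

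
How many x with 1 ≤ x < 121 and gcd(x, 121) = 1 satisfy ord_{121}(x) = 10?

φ(121) = φ(11^2) = 11·(11−1) = 110 = 2 · 5 · 11.
Since (Z/121Z)^× is cyclic of order 110, the number of elements of order d is φ(d) when d | 110 and 0 otherwise.
10 = 2 · 5 divides 110, and φ(10) = 4.

4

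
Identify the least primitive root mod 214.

5

φ(214) = φ(2)·φ(107) = 1·106 = 106 = 2 · 53.
Test candidates g = 2, 3, … against the prime factors q ∈ {2, 53} of φ(214): g is a generator iff g^(106/q) ≢ 1 for every such q.
g = 2: gcd(2, 214) = 2 > 1, not a unit — skip.
g = 3: 3^53 ≡ 1 — hits 1, so not a primitive root.
g = 4: gcd(4, 214) = 2 > 1, not a unit — skip.
g = 5: 5^53 ≡ 213; 5^2 ≡ 25 — none is 1, so 5 is a primitive root.
So 5 is the smallest generator of (Z/214Z)^×.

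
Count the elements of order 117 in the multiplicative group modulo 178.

φ(178) = φ(2)·φ(89) = 1·88 = 88 = 2^3 · 11.
Since (Z/178Z)^× is cyclic of order 88, the number of elements of order d is φ(d) when d | 88 and 0 otherwise.
Here 88 is not a multiple of 117, so there are no elements of order 117.

0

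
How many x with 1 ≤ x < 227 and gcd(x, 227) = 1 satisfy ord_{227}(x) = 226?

φ(227) = 227 − 1 = 226 = 2 · 113.
(Z/227Z)^× is cyclic (|G| = 226); a cyclic group of order m has exactly φ(d) elements of each order d | m, and none otherwise.
226 = 2 · 113 divides 226, and φ(226) = 112.

112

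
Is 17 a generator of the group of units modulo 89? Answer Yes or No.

No

φ(89) = 89 − 1 = 88 = 2^3 · 11.
An element g generates (Z/89Z)^× iff g^(88/q) ≢ 1 (mod 89) for each prime q ∈ {2, 11}.
17^44 ≡ 1 (mod 89)  [q = 2: ≡ 1 ✗]
17^8 ≡ 8 (mod 89)  [q = 11: ≢ 1 ✓]
The check at q = 2 fails, so 17 generates a proper subgroup.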